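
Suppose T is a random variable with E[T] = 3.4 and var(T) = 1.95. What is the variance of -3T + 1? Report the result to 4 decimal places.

17.5500

var(-3T + 1) = (-3)²·var(T) = 9·1.95 = 17.55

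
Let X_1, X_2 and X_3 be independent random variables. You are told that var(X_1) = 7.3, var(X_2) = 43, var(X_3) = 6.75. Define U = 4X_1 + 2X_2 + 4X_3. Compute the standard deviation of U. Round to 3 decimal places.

By independence, var(U) = (4)²var(X_1) + (2)²var(X_2) + (4)²var(X_3)
= (4)²·7.3 + (2)²·43 + (4)²·6.75 = 396.8
SD(U) = √396.8 ≈ 19.920

19.920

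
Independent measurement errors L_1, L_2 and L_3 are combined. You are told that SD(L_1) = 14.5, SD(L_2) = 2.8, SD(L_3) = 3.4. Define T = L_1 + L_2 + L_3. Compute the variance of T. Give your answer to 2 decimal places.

Var(L_1) = 210.25, Var(L_2) = 7.84, Var(L_3) = 11.56
By independence, Var(T) = (1)²Var(L_1) + (1)²Var(L_2) + (1)²Var(L_3)
= (1)²·210.25 + (1)²·7.84 + (1)²·11.56 = 229.65

229.65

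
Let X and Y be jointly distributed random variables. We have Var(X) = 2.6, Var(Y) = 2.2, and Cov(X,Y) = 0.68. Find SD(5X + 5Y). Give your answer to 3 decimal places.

12.410

Var(5X + 5Y) = (5)²·Var(X) + (5)²·Var(Y) + 2·(5)·(5)·Cov(X,Y)
= 25·2.6 + 25·2.2 + 50·0.68 = 154
SD(5X + 5Y) = √154 ≈ 12.410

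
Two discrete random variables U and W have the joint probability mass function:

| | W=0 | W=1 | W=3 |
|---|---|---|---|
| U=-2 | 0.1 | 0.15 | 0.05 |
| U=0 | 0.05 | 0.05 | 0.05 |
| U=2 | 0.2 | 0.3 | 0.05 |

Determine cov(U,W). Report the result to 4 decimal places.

E[U] = 0.5,  E[W] = 0.95
E[UW] = 0.3
cov(U,W) = E[UW] − E[U]E[W] = 0.3 − (0.5)(0.95) = -0.175

-0.1750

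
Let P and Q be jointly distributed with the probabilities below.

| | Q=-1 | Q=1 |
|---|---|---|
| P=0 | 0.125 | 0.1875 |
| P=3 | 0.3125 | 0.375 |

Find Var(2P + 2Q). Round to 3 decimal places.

E[P] = 2.0625,  E[Q] = 0.125,  E[PQ] = 0.1875
Var(P) = 6.1875 − (2.0625)² = 1.93359375;  Var(Q) = 1 − (0.125)² = 0.984375
cov(P,Q) = 0.1875 − (2.0625)(0.125) = -0.0703125
Var(2P + 2Q) = (2)²·1.93359375 + (2)²·0.984375 + 2·(2)·(2)·-0.0703125 = 11.109375

11.109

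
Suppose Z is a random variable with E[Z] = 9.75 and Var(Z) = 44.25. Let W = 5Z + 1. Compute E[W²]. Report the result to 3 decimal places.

3581.313

E[5Z + 1] = 5·9.75 + 1 = 49.75
Var(5Z + 1) = (5)²·44.25 = 1106.25
E[W²] = Var(W) + (E[W])² = 1106.25 + (49.75)² = 3581.3125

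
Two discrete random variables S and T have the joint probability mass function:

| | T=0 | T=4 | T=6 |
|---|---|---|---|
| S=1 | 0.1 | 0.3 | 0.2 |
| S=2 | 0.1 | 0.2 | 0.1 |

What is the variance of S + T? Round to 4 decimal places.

4.3600

E[S] = 1.4,  E[T] = 3.8,  E[ST] = 5.2
Var(S) = 2.2 − (1.4)² = 0.24;  Var(T) = 18.8 − (3.8)² = 4.36
cov(S,T) = 5.2 − (1.4)(3.8) = -0.12
Var(S + T) = (1)²·0.24 + (1)²·4.36 + 2·(1)·(1)·-0.12 = 4.36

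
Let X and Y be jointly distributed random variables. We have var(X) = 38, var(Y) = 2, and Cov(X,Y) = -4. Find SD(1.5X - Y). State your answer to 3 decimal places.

var(1.5X - Y) = (1.5)²·var(X) + (-1)²·var(Y) + 2·(1.5)·(-1)·Cov(X,Y)
= 2.25·38 + 1·2 + -3·-4 = 99.5
SD(1.5X - Y) = √99.5 ≈ 9.975

9.975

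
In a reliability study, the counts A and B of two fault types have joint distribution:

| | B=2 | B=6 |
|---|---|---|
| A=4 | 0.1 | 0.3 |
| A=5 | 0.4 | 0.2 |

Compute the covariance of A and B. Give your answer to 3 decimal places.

E[A] = 4.6,  E[B] = 4
E[AB] = 18
Cov(A,B) = E[AB] − E[A]E[B] = 18 − (4.6)(4) = -0.4

-0.400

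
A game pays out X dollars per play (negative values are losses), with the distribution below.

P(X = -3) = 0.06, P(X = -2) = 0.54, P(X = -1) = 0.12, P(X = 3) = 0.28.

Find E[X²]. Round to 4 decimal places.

E[X²] = (-3)²(0.06) + (-2)²(0.54) + (-1)²(0.12) + (3)²(0.28) = 5.34

5.3400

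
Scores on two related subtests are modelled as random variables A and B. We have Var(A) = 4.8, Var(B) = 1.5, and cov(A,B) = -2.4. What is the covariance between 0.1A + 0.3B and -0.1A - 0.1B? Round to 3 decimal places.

cov(0.1A + 0.3B, -0.1A - 0.1B) = (0.1)(-0.1)Var(A) + (0.3)(-0.1)Var(B) + [(0.1)(-0.1) + (0.3)(-0.1)]cov(A,B)
= -0.01·4.8 + -0.03·1.5 + -0.04·-2.4 = 0.003

0.003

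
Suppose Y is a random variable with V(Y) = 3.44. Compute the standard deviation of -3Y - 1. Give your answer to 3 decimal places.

V(-3Y - 1) = (-3)²·3.44 = 30.96
sd(-3Y - 1) = √30.96 ≈ 5.564

5.564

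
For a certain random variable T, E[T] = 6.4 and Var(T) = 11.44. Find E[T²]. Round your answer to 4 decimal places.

52.4000

E[T²] = Var(T) + (E[T])² = 11.44 + (6.4)² = 52.4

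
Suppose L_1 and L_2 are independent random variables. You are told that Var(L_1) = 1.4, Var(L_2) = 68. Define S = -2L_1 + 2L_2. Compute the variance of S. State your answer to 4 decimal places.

277.6000

By independence, Var(S) = (-2)²Var(L_1) + (2)²Var(L_2)
= (-2)²·1.4 + (2)²·68 = 277.6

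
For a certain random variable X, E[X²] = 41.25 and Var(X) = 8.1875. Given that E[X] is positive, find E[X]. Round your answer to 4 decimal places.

5.7500

(E[X])² = E[X²] − Var(X) = 41.25 − 8.1875 = 33.0625
E[X] = √33.0625 = 5.75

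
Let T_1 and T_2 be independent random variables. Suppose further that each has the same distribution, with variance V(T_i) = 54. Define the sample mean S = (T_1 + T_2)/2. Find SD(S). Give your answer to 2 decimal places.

5.20

By independence, V(S) = (0.5)²V(T_1) + (0.5)²V(T_2)
= (0.5)²·54 + (0.5)²·54 = 27
SD(S) = √27 ≈ 5.20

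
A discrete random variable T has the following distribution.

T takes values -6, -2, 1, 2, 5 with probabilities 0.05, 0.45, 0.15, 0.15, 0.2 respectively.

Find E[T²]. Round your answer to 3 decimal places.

E[T²] = (-6)²(0.05) + (-2)²(0.45) + (1)²(0.15) + (2)²(0.15) + (5)²(0.2) = 9.35

9.350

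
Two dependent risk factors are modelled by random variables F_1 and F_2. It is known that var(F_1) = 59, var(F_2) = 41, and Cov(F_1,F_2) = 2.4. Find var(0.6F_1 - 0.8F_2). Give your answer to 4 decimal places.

var(0.6F_1 - 0.8F_2) = (0.6)²·var(F_1) + (-0.8)²·var(F_2) + 2·(0.6)·(-0.8)·Cov(F_1,F_2)
= 0.36·59 + 0.64·41 + -0.96·2.4 = 45.176

45.1760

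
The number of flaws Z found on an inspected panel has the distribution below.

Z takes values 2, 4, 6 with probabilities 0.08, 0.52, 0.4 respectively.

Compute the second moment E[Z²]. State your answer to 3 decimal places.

E[Z²] = (2)²(0.08) + (4)²(0.52) + (6)²(0.4) = 23.04

23.040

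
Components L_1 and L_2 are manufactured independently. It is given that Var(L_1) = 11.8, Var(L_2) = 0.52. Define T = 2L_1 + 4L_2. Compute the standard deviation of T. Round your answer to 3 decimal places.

7.451

By independence, Var(T) = (2)²Var(L_1) + (4)²Var(L_2)
= (2)²·11.8 + (4)²·0.52 = 55.52
SD(T) = √55.52 ≈ 7.451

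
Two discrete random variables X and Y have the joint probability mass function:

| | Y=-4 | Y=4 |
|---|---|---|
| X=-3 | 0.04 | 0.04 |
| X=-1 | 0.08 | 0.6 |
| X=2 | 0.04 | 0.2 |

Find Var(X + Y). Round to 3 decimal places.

11.562

E[X] = -0.44,  E[Y] = 2.72,  E[XY] = -0.8
Var(X) = 2.36 − (-0.44)² = 2.1664;  Var(Y) = 16 − (2.72)² = 8.6016
Cov(X,Y) = -0.8 − (-0.44)(2.72) = 0.3968
Var(X + Y) = (1)²·2.1664 + (1)²·8.6016 + 2·(1)·(1)·0.3968 = 11.5616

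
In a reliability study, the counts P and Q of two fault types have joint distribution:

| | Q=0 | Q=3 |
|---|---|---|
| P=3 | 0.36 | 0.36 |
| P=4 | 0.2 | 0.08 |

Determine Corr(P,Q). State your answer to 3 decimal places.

E[P] = 3.28,  E[Q] = 1.32
E[PQ] = 4.2
cov(P,Q) = E[PQ] − E[P]E[Q] = 4.2 − (3.28)(1.32) = -0.1296
var(P) = 0.2016,  var(Q) = 2.2176
ρ = -0.1296 / √(0.2016·2.2176) ≈ -0.194

-0.194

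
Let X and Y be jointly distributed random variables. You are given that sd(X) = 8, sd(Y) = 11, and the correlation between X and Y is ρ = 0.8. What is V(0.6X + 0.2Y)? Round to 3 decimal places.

V(X) = (8)² = 64;  V(Y) = (11)² = 121
cov(X,Y) = ρ·sd(X)·sd(Y) = 0.8·8·11 = 70.4
V(0.6X + 0.2Y) = (0.6)²·V(X) + (0.2)²·V(Y) + 2·(0.6)·(0.2)·cov(X,Y)
= 0.36·64 + 0.04·121 + 0.24·70.4 = 44.776

44.776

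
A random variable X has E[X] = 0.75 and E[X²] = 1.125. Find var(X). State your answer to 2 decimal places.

0.56

var(X) = 1.125 − (0.75)² = 0.5625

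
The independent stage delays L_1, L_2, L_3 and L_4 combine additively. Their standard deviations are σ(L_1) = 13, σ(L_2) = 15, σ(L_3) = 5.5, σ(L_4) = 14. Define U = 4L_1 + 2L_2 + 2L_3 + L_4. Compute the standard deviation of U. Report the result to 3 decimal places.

V(L_1) = 169, V(L_2) = 225, V(L_3) = 30.25, V(L_4) = 196
By independence, V(U) = (4)²V(L_1) + (2)²V(L_2) + (2)²V(L_3) + (1)²V(L_4)
= (4)²·169 + (2)²·225 + (2)²·30.25 + (1)²·196 = 3921
σ(U) = √3921 ≈ 62.618

62.618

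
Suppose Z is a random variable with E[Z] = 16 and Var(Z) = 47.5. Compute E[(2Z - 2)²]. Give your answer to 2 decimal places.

E[2Z - 2] = 2·16 − 2 = 30
Var(2Z - 2) = (2)²·47.5 = 190
E[(2Z - 2)²] = Var((2Z - 2)) + (E[(2Z - 2)])² = 190 + (30)² = 1090

1090.00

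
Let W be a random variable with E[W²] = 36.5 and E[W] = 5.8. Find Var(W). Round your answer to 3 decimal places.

Var(W) = 36.5 − (5.8)² = 2.86

2.860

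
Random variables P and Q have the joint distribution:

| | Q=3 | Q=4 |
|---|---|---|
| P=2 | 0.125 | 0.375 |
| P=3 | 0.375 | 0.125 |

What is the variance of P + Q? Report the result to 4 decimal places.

0.2500

E[P] = 2.5,  E[Q] = 3.5,  E[PQ] = 8.625
Var(P) = 6.5 − (2.5)² = 0.25;  Var(Q) = 12.5 − (3.5)² = 0.25
cov(P,Q) = 8.625 − (2.5)(3.5) = -0.125
Var(P + Q) = (1)²·0.25 + (1)²·0.25 + 2·(1)·(1)·-0.125 = 0.25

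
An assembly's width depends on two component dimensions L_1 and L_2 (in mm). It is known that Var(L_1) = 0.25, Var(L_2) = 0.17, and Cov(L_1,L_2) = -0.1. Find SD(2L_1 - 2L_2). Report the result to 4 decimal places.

Var(2L_1 - 2L_2) = (2)²·Var(L_1) + (-2)²·Var(L_2) + 2·(2)·(-2)·Cov(L_1,L_2)
= 4·0.25 + 4·0.17 + -8·-0.1 = 2.48
SD(2L_1 - 2L_2) = √2.48 ≈ 1.5748

1.5748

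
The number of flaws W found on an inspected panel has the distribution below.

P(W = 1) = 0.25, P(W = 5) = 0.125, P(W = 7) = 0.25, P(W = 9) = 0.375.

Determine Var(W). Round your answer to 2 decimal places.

10.00

E[W] = (1)(0.25) + (5)(0.125) + (7)(0.25) + (9)(0.375) = 6
E[W²] = (1)²(0.25) + (5)²(0.125) + (7)²(0.25) + (9)²(0.375) = 46
Var(W) = E[W²] − (E[W])² = 46 − (6)² = 10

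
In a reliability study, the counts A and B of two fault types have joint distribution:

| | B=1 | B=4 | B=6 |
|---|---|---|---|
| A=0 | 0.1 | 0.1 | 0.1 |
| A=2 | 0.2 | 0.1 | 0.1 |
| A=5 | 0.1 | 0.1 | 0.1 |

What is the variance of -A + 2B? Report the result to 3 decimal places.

E[A] = 2.3,  E[B] = 3.4,  E[AB] = 7.9
V(A) = 9.1 − (2.3)² = 3.81;  V(B) = 16 − (3.4)² = 4.44
cov(A,B) = 7.9 − (2.3)(3.4) = 0.08
V(-A + 2B) = (-1)²·3.81 + (2)²·4.44 + 2·(-1)·(2)·0.08 = 21.25

21.250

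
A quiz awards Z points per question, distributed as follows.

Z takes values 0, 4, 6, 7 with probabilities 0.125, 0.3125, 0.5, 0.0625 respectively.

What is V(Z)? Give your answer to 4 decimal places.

4.0898

E[Z] = (0)(0.125) + (4)(0.3125) + (6)(0.5) + (7)(0.0625) = 4.6875
E[Z²] = (0)²(0.125) + (4)²(0.3125) + (6)²(0.5) + (7)²(0.0625) = 26.0625
V(Z) = E[Z²] − (E[Z])² = 26.0625 − (4.6875)² = 4.08984375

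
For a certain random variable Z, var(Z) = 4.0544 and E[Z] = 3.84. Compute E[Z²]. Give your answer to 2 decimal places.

18.80

E[Z²] = var(Z) + (E[Z])² = 4.0544 + (3.84)² = 18.8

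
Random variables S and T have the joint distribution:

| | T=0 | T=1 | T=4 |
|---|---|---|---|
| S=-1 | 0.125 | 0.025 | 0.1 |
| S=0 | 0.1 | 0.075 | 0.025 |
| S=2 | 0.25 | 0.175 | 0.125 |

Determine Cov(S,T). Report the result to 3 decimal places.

E[S] = 0.85,  E[T] = 1.275
E[ST] = 0.925
Cov(S,T) = E[ST] − E[S]E[T] = 0.925 − (0.85)(1.275) = -0.15875

-0.159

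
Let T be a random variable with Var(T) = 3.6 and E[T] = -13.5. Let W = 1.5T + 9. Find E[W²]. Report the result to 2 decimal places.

E[1.5T + 9] = 1.5·-13.5 + 9 = -11.25
Var(1.5T + 9) = (1.5)²·3.6 = 8.1
E[W²] = Var(W) + (E[W])² = 8.1 + (-11.25)² = 134.6625

134.66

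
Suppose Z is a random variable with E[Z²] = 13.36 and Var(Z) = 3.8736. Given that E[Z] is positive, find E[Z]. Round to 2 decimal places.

(E[Z])² = E[Z²] − Var(Z) = 13.36 − 3.8736 = 9.4864
E[Z] = √9.4864 = 3.08

3.08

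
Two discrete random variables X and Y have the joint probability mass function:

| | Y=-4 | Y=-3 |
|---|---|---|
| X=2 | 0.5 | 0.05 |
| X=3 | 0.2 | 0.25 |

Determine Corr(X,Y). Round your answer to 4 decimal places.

E[X] = 2.45,  E[Y] = -3.7
E[XY] = -8.95
cov(X,Y) = E[XY] − E[X]E[Y] = -8.95 − (2.45)(-3.7) = 0.115
V(X) = 0.2475,  V(Y) = 0.21
ρ = 0.115 / √(0.2475·0.21) ≈ 0.5044

0.5044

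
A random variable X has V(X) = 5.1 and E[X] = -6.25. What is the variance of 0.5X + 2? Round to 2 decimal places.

V(0.5X + 2) = (0.5)²·V(X) = 0.25·5.1 = 1.275

1.28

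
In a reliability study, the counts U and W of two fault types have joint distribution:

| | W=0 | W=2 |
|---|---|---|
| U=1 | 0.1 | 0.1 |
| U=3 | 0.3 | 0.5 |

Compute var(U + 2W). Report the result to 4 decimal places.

E[U] = 2.6,  E[W] = 1.2,  E[UW] = 3.2
var(U) = 7.4 − (2.6)² = 0.64;  var(W) = 2.4 − (1.2)² = 0.96
Cov(U,W) = 3.2 − (2.6)(1.2) = 0.08
var(U + 2W) = (1)²·0.64 + (2)²·0.96 + 2·(1)·(2)·0.08 = 4.8

4.8000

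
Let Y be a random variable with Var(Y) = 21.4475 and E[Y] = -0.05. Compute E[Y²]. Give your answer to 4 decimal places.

E[Y²] = Var(Y) + (E[Y])² = 21.4475 + (-0.05)² = 21.45

21.4500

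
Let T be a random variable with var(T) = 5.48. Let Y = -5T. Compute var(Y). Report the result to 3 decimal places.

137.000

var(-5T) = (-5)²·var(T) = 25·5.48 = 137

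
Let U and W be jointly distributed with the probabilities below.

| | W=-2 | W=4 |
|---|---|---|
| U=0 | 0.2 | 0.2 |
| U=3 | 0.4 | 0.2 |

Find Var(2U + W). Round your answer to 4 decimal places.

E[U] = 1.8,  E[W] = 0.4,  E[UW] = 0
Var(U) = 5.4 − (1.8)² = 2.16;  Var(W) = 8.8 − (0.4)² = 8.64
Cov(U,W) = 0 − (1.8)(0.4) = -0.72
Var(2U + W) = (2)²·2.16 + (1)²·8.64 + 2·(2)·(1)·-0.72 = 14.4

14.4000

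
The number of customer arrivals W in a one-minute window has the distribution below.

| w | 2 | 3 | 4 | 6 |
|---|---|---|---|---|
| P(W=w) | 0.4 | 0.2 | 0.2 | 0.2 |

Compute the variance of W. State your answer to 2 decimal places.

E[W] = (2)(0.4) + (3)(0.2) + (4)(0.2) + (6)(0.2) = 3.4
E[W²] = (2)²(0.4) + (3)²(0.2) + (4)²(0.2) + (6)²(0.2) = 13.8
var(W) = E[W²] − (E[W])² = 13.8 − (3.4)² = 2.24

2.24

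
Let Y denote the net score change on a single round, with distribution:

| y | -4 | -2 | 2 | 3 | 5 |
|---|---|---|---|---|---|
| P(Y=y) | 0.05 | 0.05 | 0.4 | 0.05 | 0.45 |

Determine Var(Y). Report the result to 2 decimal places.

E[Y] = (-4)(0.05) + (-2)(0.05) + (2)(0.4) + (3)(0.05) + (5)(0.45) = 2.9
E[Y²] = (-4)²(0.05) + (-2)²(0.05) + (2)²(0.4) + (3)²(0.05) + (5)²(0.45) = 14.3
Var(Y) = E[Y²] − (E[Y])² = 14.3 − (2.9)² = 5.89

5.89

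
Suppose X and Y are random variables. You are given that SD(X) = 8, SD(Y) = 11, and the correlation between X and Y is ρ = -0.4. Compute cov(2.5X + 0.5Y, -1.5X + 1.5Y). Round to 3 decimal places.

V(X) = (8)² = 64;  V(Y) = (11)² = 121
cov(X,Y) = ρ·SD(X)·SD(Y) = -0.4·8·11 = -35.2
cov(2.5X + 0.5Y, -1.5X + 1.5Y) = (2.5)(-1.5)V(X) + (0.5)(1.5)V(Y) + [(2.5)(1.5) + (0.5)(-1.5)]cov(X,Y)
= -3.75·64 + 0.75·121 + 3·-35.2 = -254.85

-254.850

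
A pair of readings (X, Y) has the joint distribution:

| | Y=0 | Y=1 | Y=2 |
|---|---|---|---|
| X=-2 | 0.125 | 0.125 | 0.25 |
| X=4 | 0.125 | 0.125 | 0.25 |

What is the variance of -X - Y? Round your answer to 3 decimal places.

E[X] = 1,  E[Y] = 1.25,  E[XY] = 1.25
V(X) = 10 − (1)² = 9;  V(Y) = 2.25 − (1.25)² = 0.6875
Cov(X,Y) = 1.25 − (1)(1.25) = 0
V(-X - Y) = (-1)²·9 + (-1)²·0.6875 + 2·(-1)·(-1)·0 = 9.6875

9.688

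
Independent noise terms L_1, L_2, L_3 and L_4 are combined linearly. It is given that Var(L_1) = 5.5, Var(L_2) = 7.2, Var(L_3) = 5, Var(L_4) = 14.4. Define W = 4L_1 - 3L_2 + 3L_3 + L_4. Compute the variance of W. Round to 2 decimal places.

By independence, Var(W) = (4)²Var(L_1) + (-3)²Var(L_2) + (3)²Var(L_3) + (1)²Var(L_4)
= (4)²·5.5 + (-3)²·7.2 + (3)²·5 + (1)²·14.4 = 212.2

212.20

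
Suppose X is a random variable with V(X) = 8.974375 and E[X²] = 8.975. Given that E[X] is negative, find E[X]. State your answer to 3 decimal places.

-0.025

(E[X])² = E[X²] − V(X) = 8.975 − 8.974375 = 0.000625
E[X] = −√0.000625 = -0.025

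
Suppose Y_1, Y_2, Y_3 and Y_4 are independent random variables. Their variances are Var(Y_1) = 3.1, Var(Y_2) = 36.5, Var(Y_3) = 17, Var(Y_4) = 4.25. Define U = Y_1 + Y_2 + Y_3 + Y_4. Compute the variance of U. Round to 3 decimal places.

60.850

By independence, Var(U) = (1)²Var(Y_1) + (1)²Var(Y_2) + (1)²Var(Y_3) + (1)²Var(Y_4)
= (1)²·3.1 + (1)²·36.5 + (1)²·17 + (1)²·4.25 = 60.85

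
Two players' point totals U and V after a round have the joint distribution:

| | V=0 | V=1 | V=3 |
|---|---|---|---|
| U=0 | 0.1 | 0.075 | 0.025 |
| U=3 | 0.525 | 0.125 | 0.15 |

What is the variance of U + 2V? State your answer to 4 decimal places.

E[U] = 2.4,  E[V] = 0.725,  E[UV] = 1.725
Var(U) = 7.2 − (2.4)² = 1.44;  Var(V) = 1.775 − (0.725)² = 1.249375
cov(U,V) = 1.725 − (2.4)(0.725) = -0.015
Var(U + 2V) = (1)²·1.44 + (2)²·1.249375 + 2·(1)·(2)·-0.015 = 6.3775

6.3775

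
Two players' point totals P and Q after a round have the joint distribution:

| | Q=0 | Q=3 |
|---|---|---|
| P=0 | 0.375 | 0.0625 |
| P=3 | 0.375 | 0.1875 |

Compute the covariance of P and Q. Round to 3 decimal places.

0.422

E[P] = 1.6875,  E[Q] = 0.75
E[PQ] = 1.6875
cov(P,Q) = E[PQ] − E[P]E[Q] = 1.6875 − (1.6875)(0.75) = 0.421875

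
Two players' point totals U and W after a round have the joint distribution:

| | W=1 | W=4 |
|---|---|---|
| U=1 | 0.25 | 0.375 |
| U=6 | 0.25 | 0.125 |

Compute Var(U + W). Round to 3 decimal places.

E[U] = 2.875,  E[W] = 2.5,  E[UW] = 6.25
Var(U) = 14.125 − (2.875)² = 5.859375;  Var(W) = 8.5 − (2.5)² = 2.25
Cov(U,W) = 6.25 − (2.875)(2.5) = -0.9375
Var(U + W) = (1)²·5.859375 + (1)²·2.25 + 2·(1)·(1)·-0.9375 = 6.234375

6.234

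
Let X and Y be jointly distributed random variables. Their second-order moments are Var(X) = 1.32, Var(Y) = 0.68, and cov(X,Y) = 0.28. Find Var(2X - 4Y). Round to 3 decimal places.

11.680

Var(2X - 4Y) = (2)²·Var(X) + (-4)²·Var(Y) + 2·(2)·(-4)·cov(X,Y)
= 4·1.32 + 16·0.68 + -16·0.28 = 11.68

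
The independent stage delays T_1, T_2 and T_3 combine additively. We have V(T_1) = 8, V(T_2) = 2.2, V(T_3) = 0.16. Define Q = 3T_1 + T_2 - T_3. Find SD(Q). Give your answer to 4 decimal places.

8.6232

By independence, V(Q) = (3)²V(T_1) + (1)²V(T_2) + (-1)²V(T_3)
= (3)²·8 + (1)²·2.2 + (-1)²·0.16 = 74.36
SD(Q) = √74.36 ≈ 8.6232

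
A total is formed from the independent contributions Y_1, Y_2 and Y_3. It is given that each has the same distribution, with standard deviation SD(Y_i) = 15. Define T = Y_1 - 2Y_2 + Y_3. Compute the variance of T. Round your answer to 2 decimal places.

1350.00

V(Y_i) = (15)² = 225
By independence, V(T) = (1)²V(Y_1) + (-2)²V(Y_2) + (1)²V(Y_3)
= (1)²·225 + (-2)²·225 + (1)²·225 = 1350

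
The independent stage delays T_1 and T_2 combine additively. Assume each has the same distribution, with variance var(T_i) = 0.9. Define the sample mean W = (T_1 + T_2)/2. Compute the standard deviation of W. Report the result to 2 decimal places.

0.67

By independence, var(W) = (0.5)²var(T_1) + (0.5)²var(T_2)
= (0.5)²·0.9 + (0.5)²·0.9 = 0.45
sd(W) = √0.45 ≈ 0.67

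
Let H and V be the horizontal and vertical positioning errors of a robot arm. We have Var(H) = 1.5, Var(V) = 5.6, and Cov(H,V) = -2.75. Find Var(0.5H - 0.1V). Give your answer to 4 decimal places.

Var(0.5H - 0.1V) = (0.5)²·Var(H) + (-0.1)²·Var(V) + 2·(0.5)·(-0.1)·Cov(H,V)
= 0.25·1.5 + 0.01·5.6 + -0.1·-2.75 = 0.706

0.7060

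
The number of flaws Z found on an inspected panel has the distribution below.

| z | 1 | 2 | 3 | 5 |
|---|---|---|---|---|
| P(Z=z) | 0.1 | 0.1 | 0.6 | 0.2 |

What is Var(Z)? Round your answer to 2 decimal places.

E[Z] = (1)(0.1) + (2)(0.1) + (3)(0.6) + (5)(0.2) = 3.1
E[Z²] = (1)²(0.1) + (2)²(0.1) + (3)²(0.6) + (5)²(0.2) = 10.9
Var(Z) = E[Z²] − (E[Z])² = 10.9 − (3.1)² = 1.29

1.29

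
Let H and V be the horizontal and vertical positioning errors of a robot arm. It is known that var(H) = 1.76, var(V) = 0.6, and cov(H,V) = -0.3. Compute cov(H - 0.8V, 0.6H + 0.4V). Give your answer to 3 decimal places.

cov(H - 0.8V, 0.6H + 0.4V) = (1)(0.6)var(H) + (-0.8)(0.4)var(V) + [(1)(0.4) + (-0.8)(0.6)]cov(H,V)
= 0.6·1.76 + -0.32·0.6 + -0.08·-0.3 = 0.888

0.888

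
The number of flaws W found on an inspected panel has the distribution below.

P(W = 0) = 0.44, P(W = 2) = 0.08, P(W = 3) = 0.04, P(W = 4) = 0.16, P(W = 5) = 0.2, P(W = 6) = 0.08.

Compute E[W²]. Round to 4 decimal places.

11.1200

E[W²] = (0)²(0.44) + (2)²(0.08) + (3)²(0.04) + (4)²(0.16) + (5)²(0.2) + (6)²(0.08) = 11.12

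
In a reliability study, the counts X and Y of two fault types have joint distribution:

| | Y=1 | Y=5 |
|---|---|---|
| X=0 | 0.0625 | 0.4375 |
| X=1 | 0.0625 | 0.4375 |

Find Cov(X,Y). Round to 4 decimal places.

E[X] = 0.5,  E[Y] = 4.5
E[XY] = 2.25
Cov(X,Y) = E[XY] − E[X]E[Y] = 2.25 − (0.5)(4.5) = 0

0.0000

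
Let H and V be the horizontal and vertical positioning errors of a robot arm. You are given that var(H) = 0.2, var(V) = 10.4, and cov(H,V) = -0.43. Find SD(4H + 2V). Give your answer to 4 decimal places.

var(4H + 2V) = (4)²·var(H) + (2)²·var(V) + 2·(4)·(2)·cov(H,V)
= 16·0.2 + 4·10.4 + 16·-0.43 = 37.92
SD(4H + 2V) = √37.92 ≈ 6.1579

6.1579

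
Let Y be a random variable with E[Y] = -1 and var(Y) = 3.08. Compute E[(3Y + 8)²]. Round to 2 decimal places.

52.72

E[3Y + 8] = 3·-1 + 8 = 5
var(3Y + 8) = (3)²·3.08 = 27.72
E[(3Y + 8)²] = var((3Y + 8)) + (E[(3Y + 8)])² = 27.72 + (5)² = 52.72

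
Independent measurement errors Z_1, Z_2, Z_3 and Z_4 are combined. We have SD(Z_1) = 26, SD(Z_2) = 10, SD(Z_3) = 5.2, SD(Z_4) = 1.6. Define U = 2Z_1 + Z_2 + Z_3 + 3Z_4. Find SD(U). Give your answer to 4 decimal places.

53.4236

V(Z_1) = 676, V(Z_2) = 100, V(Z_3) = 27.04, V(Z_4) = 2.56
By independence, V(U) = (2)²V(Z_1) + (1)²V(Z_2) + (1)²V(Z_3) + (3)²V(Z_4)
= (2)²·676 + (1)²·100 + (1)²·27.04 + (3)²·2.56 = 2854.08
SD(U) = √2854.08 ≈ 53.4236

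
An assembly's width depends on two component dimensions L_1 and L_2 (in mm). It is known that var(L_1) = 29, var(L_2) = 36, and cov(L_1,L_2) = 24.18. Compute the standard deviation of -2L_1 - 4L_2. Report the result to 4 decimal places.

var(-2L_1 - 4L_2) = (-2)²·var(L_1) + (-4)²·var(L_2) + 2·(-2)·(-4)·cov(L_1,L_2)
= 4·29 + 16·36 + 16·24.18 = 1078.88
sd(-2L_1 - 4L_2) = √1078.88 ≈ 32.8463

32.8463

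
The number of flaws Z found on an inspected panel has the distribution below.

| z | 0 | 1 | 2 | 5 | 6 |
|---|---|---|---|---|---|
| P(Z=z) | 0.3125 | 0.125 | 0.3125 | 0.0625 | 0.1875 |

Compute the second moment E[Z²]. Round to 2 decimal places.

9.69

E[Z²] = (0)²(0.3125) + (1)²(0.125) + (2)²(0.3125) + (5)²(0.0625) + (6)²(0.1875) = 9.6875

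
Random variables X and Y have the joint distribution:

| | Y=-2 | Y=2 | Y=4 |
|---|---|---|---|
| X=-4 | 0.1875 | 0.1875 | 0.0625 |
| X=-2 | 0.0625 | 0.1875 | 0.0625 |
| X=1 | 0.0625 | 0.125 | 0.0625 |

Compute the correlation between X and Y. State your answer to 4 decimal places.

0.1718

E[X] = -2.125,  E[Y] = 1.125
E[XY] = -1.625
Cov(X,Y) = E[XY] − E[X]E[Y] = -1.625 − (-2.125)(1.125) = 0.765625
var(X) = 3.984375,  var(Y) = 4.984375
ρ = 0.765625 / √(3.984375·4.984375) ≈ 0.1718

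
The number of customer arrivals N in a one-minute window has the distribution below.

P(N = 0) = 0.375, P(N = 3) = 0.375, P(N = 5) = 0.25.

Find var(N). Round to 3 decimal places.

3.984

E[N] = (0)(0.375) + (3)(0.375) + (5)(0.25) = 2.375
E[N²] = (0)²(0.375) + (3)²(0.375) + (5)²(0.25) = 9.625
var(N) = E[N²] − (E[N])² = 9.625 − (2.375)² = 3.984375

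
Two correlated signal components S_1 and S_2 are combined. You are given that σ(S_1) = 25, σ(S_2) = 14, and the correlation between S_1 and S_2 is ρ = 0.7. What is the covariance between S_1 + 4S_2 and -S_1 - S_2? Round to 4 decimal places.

V(S_1) = (25)² = 625;  V(S_2) = (14)² = 196
Cov(S_1,S_2) = ρ·σ(S_1)·σ(S_2) = 0.7·25·14 = 245
Cov(S_1 + 4S_2, -S_1 - S_2) = (1)(-1)V(S_1) + (4)(-1)V(S_2) + [(1)(-1) + (4)(-1)]Cov(S_1,S_2)
= -1·625 + -4·196 + -5·245 = -2634

-2634.0000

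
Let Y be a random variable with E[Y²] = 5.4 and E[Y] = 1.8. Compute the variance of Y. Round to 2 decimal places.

var(Y) = 5.4 − (1.8)² = 2.16

2.16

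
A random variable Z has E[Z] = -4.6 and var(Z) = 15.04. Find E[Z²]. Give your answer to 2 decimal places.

E[Z²] = var(Z) + (E[Z])² = 15.04 + (-4.6)² = 36.2

36.20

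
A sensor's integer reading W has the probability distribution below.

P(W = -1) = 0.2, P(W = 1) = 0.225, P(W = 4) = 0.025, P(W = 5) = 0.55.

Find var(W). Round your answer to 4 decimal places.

6.3094

E[W] = (-1)(0.2) + (1)(0.225) + (4)(0.025) + (5)(0.55) = 2.875
E[W²] = (-1)²(0.2) + (1)²(0.225) + (4)²(0.025) + (5)²(0.55) = 14.575
var(W) = E[W²] − (E[W])² = 14.575 − (2.875)² = 6.309375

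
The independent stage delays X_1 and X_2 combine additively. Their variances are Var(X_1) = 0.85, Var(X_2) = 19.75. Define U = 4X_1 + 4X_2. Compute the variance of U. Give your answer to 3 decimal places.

By independence, Var(U) = (4)²Var(X_1) + (4)²Var(X_2)
= (4)²·0.85 + (4)²·19.75 = 329.6

329.600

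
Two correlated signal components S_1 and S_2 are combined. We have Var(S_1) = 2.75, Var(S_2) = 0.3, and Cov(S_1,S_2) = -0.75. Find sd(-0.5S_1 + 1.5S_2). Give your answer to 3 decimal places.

1.577

Var(-0.5S_1 + 1.5S_2) = (-0.5)²·Var(S_1) + (1.5)²·Var(S_2) + 2·(-0.5)·(1.5)·Cov(S_1,S_2)
= 0.25·2.75 + 2.25·0.3 + -1.5·-0.75 = 2.4875
sd(-0.5S_1 + 1.5S_2) = √2.4875 ≈ 1.577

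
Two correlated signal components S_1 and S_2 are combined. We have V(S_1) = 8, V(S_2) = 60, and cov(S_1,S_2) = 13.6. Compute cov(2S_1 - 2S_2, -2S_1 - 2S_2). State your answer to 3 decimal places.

cov(2S_1 - 2S_2, -2S_1 - 2S_2) = (2)(-2)V(S_1) + (-2)(-2)V(S_2) + [(2)(-2) + (-2)(-2)]cov(S_1,S_2)
= -4·8 + 4·60 + 0·13.6 = 208

208.000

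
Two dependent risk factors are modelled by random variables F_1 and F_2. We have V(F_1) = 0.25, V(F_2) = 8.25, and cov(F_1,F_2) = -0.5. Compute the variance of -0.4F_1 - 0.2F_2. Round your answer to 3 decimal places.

V(-0.4F_1 - 0.2F_2) = (-0.4)²·V(F_1) + (-0.2)²·V(F_2) + 2·(-0.4)·(-0.2)·cov(F_1,F_2)
= 0.16·0.25 + 0.04·8.25 + 0.16·-0.5 = 0.29

0.290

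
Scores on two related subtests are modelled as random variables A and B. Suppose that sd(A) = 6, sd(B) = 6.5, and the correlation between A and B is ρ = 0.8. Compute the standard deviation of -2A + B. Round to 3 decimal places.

Var(A) = (6)² = 36;  Var(B) = (6.5)² = 42.25
Cov(A,B) = ρ·sd(A)·sd(B) = 0.8·6·6.5 = 31.2
Var(-2A + B) = (-2)²·Var(A) + (1)²·Var(B) + 2·(-2)·(1)·Cov(A,B)
= 4·36 + 1·42.25 + -4·31.2 = 61.45
sd(-2A + B) = √61.45 ≈ 7.839

7.839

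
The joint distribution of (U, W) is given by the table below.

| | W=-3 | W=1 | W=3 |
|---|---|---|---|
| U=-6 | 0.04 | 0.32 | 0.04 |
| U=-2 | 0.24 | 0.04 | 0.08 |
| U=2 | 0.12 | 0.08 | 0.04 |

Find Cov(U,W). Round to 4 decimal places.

E[U] = -2.64,  E[W] = -0.28
E[UW] = -1.36
Cov(U,W) = E[UW] − E[U]E[W] = -1.36 − (-2.64)(-0.28) = -2.0992

-2.0992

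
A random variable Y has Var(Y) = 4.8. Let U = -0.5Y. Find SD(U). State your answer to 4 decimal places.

Var(-0.5Y) = (-0.5)²·4.8 = 1.2
SD(U) = √1.2 ≈ 1.0954

1.0954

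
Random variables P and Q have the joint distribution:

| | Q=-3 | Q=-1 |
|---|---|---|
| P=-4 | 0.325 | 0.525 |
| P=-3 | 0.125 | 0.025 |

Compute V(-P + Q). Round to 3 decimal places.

E[P] = -3.85,  E[Q] = -1.9,  E[PQ] = 7.2
V(P) = 14.95 − (-3.85)² = 0.1275;  V(Q) = 4.6 − (-1.9)² = 0.99
Cov(P,Q) = 7.2 − (-3.85)(-1.9) = -0.115
V(-P + Q) = (-1)²·0.1275 + (1)²·0.99 + 2·(-1)·(1)·-0.115 = 1.3475

1.348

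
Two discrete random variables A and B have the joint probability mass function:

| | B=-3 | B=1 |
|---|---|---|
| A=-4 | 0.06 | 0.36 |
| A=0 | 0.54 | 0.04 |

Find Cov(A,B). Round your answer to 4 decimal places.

E[A] = -1.68,  E[B] = -1.4
E[AB] = -0.72
Cov(A,B) = E[AB] − E[A]E[B] = -0.72 − (-1.68)(-1.4) = -3.072

-3.0720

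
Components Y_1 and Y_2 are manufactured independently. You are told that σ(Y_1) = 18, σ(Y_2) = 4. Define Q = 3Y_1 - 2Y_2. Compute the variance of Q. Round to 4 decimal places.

var(Y_1) = 324, var(Y_2) = 16
By independence, var(Q) = (3)²var(Y_1) + (-2)²var(Y_2)
= (3)²·324 + (-2)²·16 = 2980

2980.0000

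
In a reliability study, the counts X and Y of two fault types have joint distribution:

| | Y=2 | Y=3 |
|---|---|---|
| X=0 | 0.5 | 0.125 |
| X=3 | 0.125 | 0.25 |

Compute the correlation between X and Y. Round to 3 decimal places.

0.467

E[X] = 1.125,  E[Y] = 2.375
E[XY] = 3
cov(X,Y) = E[XY] − E[X]E[Y] = 3 − (1.125)(2.375) = 0.328125
V(X) = 2.109375,  V(Y) = 0.234375
ρ = 0.328125 / √(2.109375·0.234375) ≈ 0.467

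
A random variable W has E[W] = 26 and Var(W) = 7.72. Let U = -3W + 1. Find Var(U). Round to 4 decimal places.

Var(-3W + 1) = (-3)²·Var(W) = 9·7.72 = 69.48

69.4800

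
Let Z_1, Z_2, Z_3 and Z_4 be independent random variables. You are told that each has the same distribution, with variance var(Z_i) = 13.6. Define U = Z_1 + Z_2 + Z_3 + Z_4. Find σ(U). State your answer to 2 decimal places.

7.38

By independence, var(U) = (1)²var(Z_1) + (1)²var(Z_2) + (1)²var(Z_3) + (1)²var(Z_4)
= (1)²·13.6 + (1)²·13.6 + (1)²·13.6 + (1)²·13.6 = 54.4
σ(U) = √54.4 ≈ 7.38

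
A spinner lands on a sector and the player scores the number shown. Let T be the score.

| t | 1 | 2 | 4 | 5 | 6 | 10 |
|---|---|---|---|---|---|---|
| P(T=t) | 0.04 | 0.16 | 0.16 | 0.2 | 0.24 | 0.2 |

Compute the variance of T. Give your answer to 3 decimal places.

7.286

E[T] = (1)(0.04) + (2)(0.16) + (4)(0.16) + (5)(0.2) + (6)(0.24) + (10)(0.2) = 5.44
E[T²] = (1)²(0.04) + (2)²(0.16) + (4)²(0.16) + (5)²(0.2) + (6)²(0.24) + (10)²(0.2) = 36.88
V(T) = E[T²] − (E[T])² = 36.88 − (5.44)² = 7.2864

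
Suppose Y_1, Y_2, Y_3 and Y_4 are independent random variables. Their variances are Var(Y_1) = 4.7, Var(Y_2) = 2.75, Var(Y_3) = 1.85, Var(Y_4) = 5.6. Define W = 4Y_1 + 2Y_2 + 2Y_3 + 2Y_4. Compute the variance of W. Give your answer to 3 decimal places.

By independence, Var(W) = (4)²Var(Y_1) + (2)²Var(Y_2) + (2)²Var(Y_3) + (2)²Var(Y_4)
= (4)²·4.7 + (2)²·2.75 + (2)²·1.85 + (2)²·5.6 = 116

116.000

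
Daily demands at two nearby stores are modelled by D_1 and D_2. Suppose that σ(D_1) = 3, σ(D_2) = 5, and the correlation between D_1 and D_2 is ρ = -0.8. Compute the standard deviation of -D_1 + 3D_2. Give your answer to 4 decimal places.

Var(D_1) = (3)² = 9;  Var(D_2) = (5)² = 25
Cov(D_1,D_2) = ρ·σ(D_1)·σ(D_2) = -0.8·3·5 = -12
Var(-D_1 + 3D_2) = (-1)²·Var(D_1) + (3)²·Var(D_2) + 2·(-1)·(3)·Cov(D_1,D_2)
= 1·9 + 9·25 + -6·-12 = 306
σ(-D_1 + 3D_2) = √306 ≈ 17.4929

17.4929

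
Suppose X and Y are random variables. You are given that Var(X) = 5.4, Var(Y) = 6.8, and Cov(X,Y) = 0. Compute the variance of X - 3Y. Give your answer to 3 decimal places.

66.600

Var(X - 3Y) = (1)²·Var(X) + (-3)²·Var(Y) + 2·(1)·(-3)·Cov(X,Y)
= 1·5.4 + 9·6.8 + -6·0 = 66.6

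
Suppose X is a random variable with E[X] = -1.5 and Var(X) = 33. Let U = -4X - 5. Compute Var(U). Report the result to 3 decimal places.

Var(-4X - 5) = (-4)²·Var(X) = 16·33 = 528

528.000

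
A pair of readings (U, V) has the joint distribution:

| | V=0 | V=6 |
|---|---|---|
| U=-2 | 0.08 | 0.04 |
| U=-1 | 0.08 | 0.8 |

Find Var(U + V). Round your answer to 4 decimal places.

E[U] = -1.12,  E[V] = 5.04,  E[UV] = -5.28
Var(U) = 1.36 − (-1.12)² = 0.1056;  Var(V) = 30.24 − (5.04)² = 4.8384
Cov(U,V) = -5.28 − (-1.12)(5.04) = 0.3648
Var(U + V) = (1)²·0.1056 + (1)²·4.8384 + 2·(1)·(1)·0.3648 = 5.6736

5.6736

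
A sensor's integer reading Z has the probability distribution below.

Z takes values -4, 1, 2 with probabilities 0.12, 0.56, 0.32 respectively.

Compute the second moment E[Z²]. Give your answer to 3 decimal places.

E[Z²] = (-4)²(0.12) + (1)²(0.56) + (2)²(0.32) = 3.76

3.760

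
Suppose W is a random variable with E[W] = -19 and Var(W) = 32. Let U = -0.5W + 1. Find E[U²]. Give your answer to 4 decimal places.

118.2500

E[-0.5W + 1] = -0.5·-19 + 1 = 10.5
Var(-0.5W + 1) = (-0.5)²·32 = 8
E[U²] = Var(U) + (E[U])² = 8 + (10.5)² = 118.25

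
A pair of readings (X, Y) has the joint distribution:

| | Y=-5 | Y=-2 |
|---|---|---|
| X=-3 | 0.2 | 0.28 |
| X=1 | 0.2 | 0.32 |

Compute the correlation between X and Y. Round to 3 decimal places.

E[X] = -0.92,  E[Y] = -3.2
E[XY] = 3.04
Cov(X,Y) = E[XY] − E[X]E[Y] = 3.04 − (-0.92)(-3.2) = 0.096
V(X) = 3.9936,  V(Y) = 2.16
ρ = 0.096 / √(3.9936·2.16) ≈ 0.033

0.033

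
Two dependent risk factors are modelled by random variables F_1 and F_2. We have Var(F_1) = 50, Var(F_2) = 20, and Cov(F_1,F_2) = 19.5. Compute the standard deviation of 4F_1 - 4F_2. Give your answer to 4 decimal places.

22.2711

Var(4F_1 - 4F_2) = (4)²·Var(F_1) + (-4)²·Var(F_2) + 2·(4)·(-4)·Cov(F_1,F_2)
= 16·50 + 16·20 + -32·19.5 = 496
SD(4F_1 - 4F_2) = √496 ≈ 22.2711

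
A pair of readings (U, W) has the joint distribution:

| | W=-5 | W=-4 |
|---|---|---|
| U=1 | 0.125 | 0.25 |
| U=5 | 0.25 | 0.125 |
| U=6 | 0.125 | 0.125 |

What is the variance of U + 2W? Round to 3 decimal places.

4.688

E[U] = 3.75,  E[W] = -4.5,  E[UW] = -17.125
Var(U) = 18.75 − (3.75)² = 4.6875;  Var(W) = 20.5 − (-4.5)² = 0.25
Cov(U,W) = -17.125 − (3.75)(-4.5) = -0.25
Var(U + 2W) = (1)²·4.6875 + (2)²·0.25 + 2·(1)·(2)·-0.25 = 4.6875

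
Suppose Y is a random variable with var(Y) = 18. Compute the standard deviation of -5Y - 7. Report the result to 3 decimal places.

var(-5Y - 7) = (-5)²·18 = 450
σ(-5Y - 7) = √450 ≈ 21.213

21.213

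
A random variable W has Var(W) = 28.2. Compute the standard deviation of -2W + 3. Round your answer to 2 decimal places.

Var(-2W + 3) = (-2)²·28.2 = 112.8
SD(-2W + 3) = √112.8 ≈ 10.62

10.62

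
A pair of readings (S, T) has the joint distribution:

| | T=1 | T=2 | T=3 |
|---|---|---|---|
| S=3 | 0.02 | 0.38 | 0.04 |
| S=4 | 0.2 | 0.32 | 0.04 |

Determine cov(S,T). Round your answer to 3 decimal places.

-0.082

E[S] = 3.56,  E[T] = 1.86
E[ST] = 6.54
cov(S,T) = E[ST] − E[S]E[T] = 6.54 − (3.56)(1.86) = -0.0816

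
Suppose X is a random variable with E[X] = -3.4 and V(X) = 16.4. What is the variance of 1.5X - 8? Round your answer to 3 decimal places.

36.900

V(1.5X - 8) = (1.5)²·V(X) = 2.25·16.4 = 36.9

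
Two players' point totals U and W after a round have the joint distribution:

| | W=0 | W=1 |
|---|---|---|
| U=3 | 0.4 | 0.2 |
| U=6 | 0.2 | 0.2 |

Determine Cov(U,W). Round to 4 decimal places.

E[U] = 4.2,  E[W] = 0.4
E[UW] = 1.8
Cov(U,W) = E[UW] − E[U]E[W] = 1.8 − (4.2)(0.4) = 0.12

0.1200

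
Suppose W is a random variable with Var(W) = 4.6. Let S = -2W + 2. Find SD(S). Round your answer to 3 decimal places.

Var(-2W + 2) = (-2)²·4.6 = 18.4
SD(S) = √18.4 ≈ 4.290

4.290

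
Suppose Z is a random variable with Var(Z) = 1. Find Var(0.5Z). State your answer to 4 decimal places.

Var(0.5Z) = (0.5)²·Var(Z) = 0.25·1 = 0.25

0.2500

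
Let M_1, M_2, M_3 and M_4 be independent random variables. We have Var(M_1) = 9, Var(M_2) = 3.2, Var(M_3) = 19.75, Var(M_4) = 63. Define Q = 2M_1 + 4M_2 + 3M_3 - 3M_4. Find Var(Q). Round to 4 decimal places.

831.9500

By independence, Var(Q) = (2)²Var(M_1) + (4)²Var(M_2) + (3)²Var(M_3) + (-3)²Var(M_4)
= (2)²·9 + (4)²·3.2 + (3)²·19.75 + (-3)²·63 = 831.95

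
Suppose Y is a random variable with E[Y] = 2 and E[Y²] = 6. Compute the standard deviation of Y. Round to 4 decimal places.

1.4142

Var(Y) = 6 − (2)² = 2
SD(Y) = √2 ≈ 1.4142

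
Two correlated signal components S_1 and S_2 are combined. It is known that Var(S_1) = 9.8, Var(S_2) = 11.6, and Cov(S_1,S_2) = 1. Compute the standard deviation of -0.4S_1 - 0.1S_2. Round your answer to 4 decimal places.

Var(-0.4S_1 - 0.1S_2) = (-0.4)²·Var(S_1) + (-0.1)²·Var(S_2) + 2·(-0.4)·(-0.1)·Cov(S_1,S_2)
= 0.16·9.8 + 0.01·11.6 + 0.08·1 = 1.764
σ(-0.4S_1 - 0.1S_2) = √1.764 ≈ 1.3282

1.3282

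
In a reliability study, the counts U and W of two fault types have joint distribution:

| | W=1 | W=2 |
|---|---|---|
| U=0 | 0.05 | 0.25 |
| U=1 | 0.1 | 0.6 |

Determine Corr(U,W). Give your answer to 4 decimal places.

E[U] = 0.7,  E[W] = 1.85
E[UW] = 1.3
Cov(U,W) = E[UW] − E[U]E[W] = 1.3 − (0.7)(1.85) = 0.005
Var(U) = 0.21,  Var(W) = 0.1275
ρ = 0.005 / √(0.21·0.1275) ≈ 0.0306

0.0306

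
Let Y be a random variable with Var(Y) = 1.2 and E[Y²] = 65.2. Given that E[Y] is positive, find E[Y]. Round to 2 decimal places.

(E[Y])² = E[Y²] − Var(Y) = 65.2 − 1.2 = 64
E[Y] = √64 = 8

8.00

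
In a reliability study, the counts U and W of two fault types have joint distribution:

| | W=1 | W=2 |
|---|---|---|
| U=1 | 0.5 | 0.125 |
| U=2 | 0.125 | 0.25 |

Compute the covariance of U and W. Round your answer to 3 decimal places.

E[U] = 1.375,  E[W] = 1.375
E[UW] = 2
Cov(U,W) = E[UW] − E[U]E[W] = 2 − (1.375)(1.375) = 0.109375

0.109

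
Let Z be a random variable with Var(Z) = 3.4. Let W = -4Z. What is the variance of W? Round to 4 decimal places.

Var(-4Z) = (-4)²·Var(Z) = 16·3.4 = 54.4

54.4000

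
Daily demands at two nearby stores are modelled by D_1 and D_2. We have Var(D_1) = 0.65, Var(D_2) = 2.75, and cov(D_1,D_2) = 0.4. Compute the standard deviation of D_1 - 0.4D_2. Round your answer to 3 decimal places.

Var(D_1 - 0.4D_2) = (1)²·Var(D_1) + (-0.4)²·Var(D_2) + 2·(1)·(-0.4)·cov(D_1,D_2)
= 1·0.65 + 0.16·2.75 + -0.8·0.4 = 0.77
SD(D_1 - 0.4D_2) = √0.77 ≈ 0.877

0.877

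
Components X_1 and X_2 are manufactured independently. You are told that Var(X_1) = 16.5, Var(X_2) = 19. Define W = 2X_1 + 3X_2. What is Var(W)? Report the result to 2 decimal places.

By independence, Var(W) = (2)²Var(X_1) + (3)²Var(X_2)
= (2)²·16.5 + (3)²·19 = 237

237.00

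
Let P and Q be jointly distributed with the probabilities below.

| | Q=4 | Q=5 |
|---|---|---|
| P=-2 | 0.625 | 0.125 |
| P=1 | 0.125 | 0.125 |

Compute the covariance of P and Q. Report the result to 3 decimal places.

E[P] = -1.25,  E[Q] = 4.25
E[PQ] = -5.125
Cov(P,Q) = E[PQ] − E[P]E[Q] = -5.125 − (-1.25)(4.25) = 0.1875

0.188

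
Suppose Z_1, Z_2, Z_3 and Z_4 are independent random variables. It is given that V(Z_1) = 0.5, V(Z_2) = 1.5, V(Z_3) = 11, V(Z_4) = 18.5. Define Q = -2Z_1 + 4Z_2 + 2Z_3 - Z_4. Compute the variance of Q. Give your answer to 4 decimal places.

88.5000

By independence, V(Q) = (-2)²V(Z_1) + (4)²V(Z_2) + (2)²V(Z_3) + (-1)²V(Z_4)
= (-2)²·0.5 + (4)²·1.5 + (2)²·11 + (-1)²·18.5 = 88.5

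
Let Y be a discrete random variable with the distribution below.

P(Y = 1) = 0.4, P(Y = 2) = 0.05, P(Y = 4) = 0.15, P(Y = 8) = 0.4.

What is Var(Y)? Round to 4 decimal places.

10.1100

E[Y] = (1)(0.4) + (2)(0.05) + (4)(0.15) + (8)(0.4) = 4.3
E[Y²] = (1)²(0.4) + (2)²(0.05) + (4)²(0.15) + (8)²(0.4) = 28.6
Var(Y) = E[Y²] − (E[Y])² = 28.6 − (4.3)² = 10.11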